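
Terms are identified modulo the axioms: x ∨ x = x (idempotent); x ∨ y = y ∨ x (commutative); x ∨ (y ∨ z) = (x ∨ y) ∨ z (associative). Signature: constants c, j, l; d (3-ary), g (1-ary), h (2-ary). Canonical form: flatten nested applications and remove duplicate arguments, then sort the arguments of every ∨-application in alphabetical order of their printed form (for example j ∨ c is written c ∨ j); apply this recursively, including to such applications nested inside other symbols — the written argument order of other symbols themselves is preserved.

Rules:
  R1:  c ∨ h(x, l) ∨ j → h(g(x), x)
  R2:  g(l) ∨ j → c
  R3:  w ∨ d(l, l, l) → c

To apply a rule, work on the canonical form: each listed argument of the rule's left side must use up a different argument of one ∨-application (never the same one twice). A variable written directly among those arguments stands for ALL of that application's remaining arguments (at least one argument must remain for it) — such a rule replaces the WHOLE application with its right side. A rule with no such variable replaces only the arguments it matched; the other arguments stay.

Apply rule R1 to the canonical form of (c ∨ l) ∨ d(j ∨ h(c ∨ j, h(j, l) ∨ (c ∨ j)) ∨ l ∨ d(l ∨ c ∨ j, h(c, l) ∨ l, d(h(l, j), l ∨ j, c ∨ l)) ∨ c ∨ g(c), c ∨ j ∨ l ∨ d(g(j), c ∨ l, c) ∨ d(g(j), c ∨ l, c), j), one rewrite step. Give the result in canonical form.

Answer: c ∨ d(c ∨ d(c ∨ j ∨ l, h(c, l) ∨ l, d(h(l, j), j ∨ l, c ∨ l)) ∨ g(c) ∨ h(c ∨ j, h(g(j), j)) ∨ j ∨ l, c ∨ d(g(j), c ∨ l, c) ∨ j ∨ l, j) ∨ l

Derivation:
Canonical form:  c ∨ d(c ∨ d(c ∨ j ∨ l, h(c, l) ∨ l, d(h(l, j), j ∨ l, c ∨ l)) ∨ g(c) ∨ h(c ∨ j, c ∨ h(j, l) ∨ j) ∨ j ∨ l, c ∨ d(g(j), c ∨ l, c) ∨ j ∨ l, j) ∨ l
Match R1:  consume c, h(j, l), j;  x := j
Giving:  c ∨ d(c ∨ d(c ∨ j ∨ l, h(c, l) ∨ l, d(h(l, j), j ∨ l, c ∨ l)) ∨ g(c) ∨ h(c ∨ j, h(g(j), j)) ∨ j ∨ l, c ∨ d(g(j), c ∨ l, c) ∨ j ∨ l, j) ∨ l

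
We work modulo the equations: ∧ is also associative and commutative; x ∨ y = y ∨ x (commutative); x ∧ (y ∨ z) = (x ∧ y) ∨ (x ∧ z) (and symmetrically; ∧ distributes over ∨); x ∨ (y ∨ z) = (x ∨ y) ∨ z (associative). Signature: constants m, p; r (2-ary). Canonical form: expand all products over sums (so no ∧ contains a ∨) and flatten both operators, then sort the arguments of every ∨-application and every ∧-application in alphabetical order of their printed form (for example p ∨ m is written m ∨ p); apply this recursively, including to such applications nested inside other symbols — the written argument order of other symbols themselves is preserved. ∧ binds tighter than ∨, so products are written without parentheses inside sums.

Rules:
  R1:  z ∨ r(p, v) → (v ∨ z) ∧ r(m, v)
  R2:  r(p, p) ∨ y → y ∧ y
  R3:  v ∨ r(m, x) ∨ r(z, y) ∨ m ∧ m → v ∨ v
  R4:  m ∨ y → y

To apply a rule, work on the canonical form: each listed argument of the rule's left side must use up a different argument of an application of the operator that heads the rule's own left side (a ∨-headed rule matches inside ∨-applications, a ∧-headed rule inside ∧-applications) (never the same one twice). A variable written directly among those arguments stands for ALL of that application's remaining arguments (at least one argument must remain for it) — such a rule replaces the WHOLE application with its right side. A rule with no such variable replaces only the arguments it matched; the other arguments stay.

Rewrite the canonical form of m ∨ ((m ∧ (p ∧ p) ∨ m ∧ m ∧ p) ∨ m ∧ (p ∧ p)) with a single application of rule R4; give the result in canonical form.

Canonical form:  m ∨ m ∧ m ∧ p ∨ m ∧ p ∧ p ∨ m ∧ p ∧ p
Apply R4:  consuming m;  y := m ∧ m ∧ p ∨ m ∧ p ∧ p ∨ m ∧ p ∧ p
Every leftover argument binds to the variable; the entire application is replaced.
Result:  m ∧ m ∧ p ∨ m ∧ p ∧ p ∨ m ∧ p ∧ p

Answer: m ∧ m ∧ p ∨ m ∧ p ∧ p ∨ m ∧ p ∧ p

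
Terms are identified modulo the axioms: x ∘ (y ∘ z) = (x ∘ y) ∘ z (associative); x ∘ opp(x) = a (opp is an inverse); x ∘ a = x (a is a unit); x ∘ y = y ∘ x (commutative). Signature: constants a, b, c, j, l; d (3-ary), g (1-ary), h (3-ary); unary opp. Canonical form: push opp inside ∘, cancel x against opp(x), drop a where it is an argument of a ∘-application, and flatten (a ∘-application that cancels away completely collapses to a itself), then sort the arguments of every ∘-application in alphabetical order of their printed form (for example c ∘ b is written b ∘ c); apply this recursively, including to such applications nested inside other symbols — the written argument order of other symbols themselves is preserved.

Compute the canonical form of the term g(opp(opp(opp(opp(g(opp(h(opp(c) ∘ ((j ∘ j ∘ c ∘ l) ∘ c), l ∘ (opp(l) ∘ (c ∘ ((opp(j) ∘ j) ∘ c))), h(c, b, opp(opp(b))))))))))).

Work inside:  l ∘ (opp(l) ∘ (c ∘ ((opp(j) ∘ j) ∘ c)))
Inverses cancel:  l cancels; j cancels
Collect terms:  c ∘ c
Rebuild:  g(g(opp(h(c ∘ j ∘ j ∘ l, c ∘ c, h(c, b, b)))))

Answer: g(g(opp(h(c ∘ j ∘ j ∘ l, c ∘ c, h(c, b, b)))))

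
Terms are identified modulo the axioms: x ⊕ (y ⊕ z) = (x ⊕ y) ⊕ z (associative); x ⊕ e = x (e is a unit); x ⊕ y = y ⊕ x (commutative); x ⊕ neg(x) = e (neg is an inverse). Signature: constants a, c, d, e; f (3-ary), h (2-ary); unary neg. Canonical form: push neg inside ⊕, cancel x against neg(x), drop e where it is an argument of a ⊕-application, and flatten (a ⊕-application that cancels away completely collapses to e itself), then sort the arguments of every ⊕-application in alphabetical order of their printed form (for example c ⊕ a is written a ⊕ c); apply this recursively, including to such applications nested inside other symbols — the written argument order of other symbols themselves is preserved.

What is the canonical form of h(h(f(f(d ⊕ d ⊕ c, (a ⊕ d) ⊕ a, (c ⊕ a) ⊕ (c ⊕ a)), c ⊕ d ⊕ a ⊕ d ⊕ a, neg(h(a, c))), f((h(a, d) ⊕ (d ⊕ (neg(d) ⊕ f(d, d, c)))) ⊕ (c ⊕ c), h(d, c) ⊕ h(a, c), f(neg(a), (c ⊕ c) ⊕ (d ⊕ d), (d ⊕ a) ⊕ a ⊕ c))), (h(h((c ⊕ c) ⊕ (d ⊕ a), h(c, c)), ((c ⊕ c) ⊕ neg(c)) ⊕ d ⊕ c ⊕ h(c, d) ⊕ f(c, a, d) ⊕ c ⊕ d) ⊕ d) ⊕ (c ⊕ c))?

Answer: h(h(f(f(c ⊕ d ⊕ d, a ⊕ a ⊕ d, a ⊕ a ⊕ c ⊕ c), a ⊕ a ⊕ c ⊕ d ⊕ d, neg(h(a, c))), f(c ⊕ c ⊕ f(d, d, c) ⊕ h(a, d), h(a, c) ⊕ h(d, c), f(neg(a), c ⊕ c ⊕ d ⊕ d, a ⊕ a ⊕ c ⊕ d))), c ⊕ c ⊕ d ⊕ h(h(a ⊕ c ⊕ c ⊕ d, h(c, c)), c ⊕ c ⊕ c ⊕ d ⊕ d ⊕ f(c, a, d) ⊕ h(c, d)))

Derivation:
Descend into:  (h(h((c ⊕ c) ⊕ (d ⊕ a), h(c, c)), ((c ⊕ c) ⊕ neg(c)) ⊕ d ⊕ c ⊕ h(c, d) ⊕ f(c, a, d) ⊕ c ⊕ d) ⊕ d) ⊕ (c ⊕ c)
Collect terms:  h(h(a ⊕ c ⊕ c ⊕ d, h(c, c)), c ⊕ c ⊕ c ⊕ d ⊕ d ⊕ f(c, a, d) ⊕ h(c, d)) ⊕ d ⊕ c ⊕ c
Order the arguments:  c ⊕ c ⊕ d ⊕ h(h(a ⊕ c ⊕ c ⊕ d, h(c, c)), c ⊕ c ⊕ c ⊕ d ⊕ d ⊕ f(c, a, d) ⊕ h(c, d))
Put back:  h(h(f(f(c ⊕ d ⊕ d, a ⊕ a ⊕ d, a ⊕ a ⊕ c ⊕ c), a ⊕ a ⊕ c ⊕ d ⊕ d, neg(h(a, c))), f(c ⊕ c ⊕ f(d, d, c) ⊕ h(a, d), h(a, c) ⊕ h(d, c), f(neg(a), c ⊕ c ⊕ d ⊕ d, a ⊕ a ⊕ c ⊕ d))), c ⊕ c ⊕ d ⊕ h(h(a ⊕ c ⊕ c ⊕ d, h(c, c)), c ⊕ c ⊕ c ⊕ d ⊕ d ⊕ f(c, a, d) ⊕ h(c, d)))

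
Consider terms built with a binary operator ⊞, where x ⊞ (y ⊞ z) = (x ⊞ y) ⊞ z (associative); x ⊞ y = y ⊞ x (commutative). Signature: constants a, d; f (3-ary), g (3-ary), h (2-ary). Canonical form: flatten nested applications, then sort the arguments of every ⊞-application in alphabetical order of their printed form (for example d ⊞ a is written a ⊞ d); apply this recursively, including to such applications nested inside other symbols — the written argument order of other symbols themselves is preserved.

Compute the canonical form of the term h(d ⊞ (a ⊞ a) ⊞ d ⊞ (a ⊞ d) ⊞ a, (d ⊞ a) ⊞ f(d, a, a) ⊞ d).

Answer: h(a ⊞ a ⊞ a ⊞ a ⊞ d ⊞ d ⊞ d, a ⊞ d ⊞ d ⊞ f(d, a, a))

Derivation:
Descend into:  d ⊞ (a ⊞ a) ⊞ d ⊞ (a ⊞ d) ⊞ a
Un-nest:  d ⊞ a ⊞ a ⊞ d ⊞ a ⊞ d ⊞ a
Sort arguments:  a ⊞ a ⊞ a ⊞ a ⊞ d ⊞ d ⊞ d
Reassemble:  h(a ⊞ a ⊞ a ⊞ a ⊞ d ⊞ d ⊞ d, a ⊞ d ⊞ d ⊞ f(d, a, a))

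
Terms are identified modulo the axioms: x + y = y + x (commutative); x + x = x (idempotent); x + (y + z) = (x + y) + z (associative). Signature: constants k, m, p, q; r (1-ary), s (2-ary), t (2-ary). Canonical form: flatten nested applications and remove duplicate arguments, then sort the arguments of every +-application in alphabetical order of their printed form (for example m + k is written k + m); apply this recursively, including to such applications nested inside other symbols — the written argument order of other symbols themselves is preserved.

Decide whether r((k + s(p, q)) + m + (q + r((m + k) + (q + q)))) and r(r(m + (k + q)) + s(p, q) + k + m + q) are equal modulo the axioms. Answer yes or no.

Answer: yes — both canonical forms are r(k + m + q + r(k + m + q) + s(p, q))

Derivation:
Left:  r((k + s(p, q)) + m + (q + r((m + k) + (q + q))))
  Focus inside:  (k + s(p, q)) + m + (q + r((m + k) + (q + q)))
  Un-nest:  k + s(p, q) + m + q + r((m + k) + (q + q))
  Simplify inside:  r((m + k) + (q + q))  →  r(k + m + q)
  Sort:  k + m + q + r(k + m + q) + s(p, q)
  Rebuild:  r(k + m + q + r(k + m + q) + s(p, q))
Right:  r(r(m + (k + q)) + s(p, q) + k + m + q)
  Focus inside:  r(m + (k + q)) + s(p, q) + k + m + q
  Simplify inside:  r(m + (k + q))  →  r(k + m + q)
  Sort:  k + m + q + r(k + m + q) + s(p, q)
  Rebuild:  r(k + m + q + r(k + m + q) + s(p, q))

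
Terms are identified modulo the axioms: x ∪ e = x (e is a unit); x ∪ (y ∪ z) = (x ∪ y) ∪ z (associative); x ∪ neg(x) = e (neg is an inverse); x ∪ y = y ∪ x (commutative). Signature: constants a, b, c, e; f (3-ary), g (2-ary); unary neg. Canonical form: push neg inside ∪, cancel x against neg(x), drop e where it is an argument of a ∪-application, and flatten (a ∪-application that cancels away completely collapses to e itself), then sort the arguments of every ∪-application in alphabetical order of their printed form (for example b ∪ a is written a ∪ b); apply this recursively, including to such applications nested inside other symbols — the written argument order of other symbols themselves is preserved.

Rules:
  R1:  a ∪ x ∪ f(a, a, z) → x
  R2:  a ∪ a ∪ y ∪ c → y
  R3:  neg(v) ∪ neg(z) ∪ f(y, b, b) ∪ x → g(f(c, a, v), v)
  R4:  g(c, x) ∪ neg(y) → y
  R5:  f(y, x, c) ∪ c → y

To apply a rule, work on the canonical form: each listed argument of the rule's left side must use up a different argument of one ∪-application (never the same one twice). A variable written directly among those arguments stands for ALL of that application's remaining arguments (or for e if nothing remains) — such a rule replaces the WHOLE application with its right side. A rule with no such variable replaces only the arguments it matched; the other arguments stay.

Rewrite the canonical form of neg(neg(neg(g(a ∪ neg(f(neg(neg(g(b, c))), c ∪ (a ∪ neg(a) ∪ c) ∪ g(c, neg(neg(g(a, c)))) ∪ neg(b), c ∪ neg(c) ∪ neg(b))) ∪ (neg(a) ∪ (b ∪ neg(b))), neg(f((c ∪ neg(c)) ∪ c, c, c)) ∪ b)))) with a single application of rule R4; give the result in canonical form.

Answer: neg(g(neg(f(g(b, c), b ∪ c ∪ c, neg(b))), b ∪ neg(f(c, c, c))))

Derivation:
Canonical form:  neg(g(neg(f(g(b, c), c ∪ c ∪ g(c, g(a, c)) ∪ neg(b), neg(b))), b ∪ neg(f(c, c, c))))
R4 matches:  uses g(c, g(a, c)), neg(b);  x := g(a, c), y := b
Giving:  neg(g(neg(f(g(b, c), b ∪ c ∪ c, neg(b))), b ∪ neg(f(c, c, c))))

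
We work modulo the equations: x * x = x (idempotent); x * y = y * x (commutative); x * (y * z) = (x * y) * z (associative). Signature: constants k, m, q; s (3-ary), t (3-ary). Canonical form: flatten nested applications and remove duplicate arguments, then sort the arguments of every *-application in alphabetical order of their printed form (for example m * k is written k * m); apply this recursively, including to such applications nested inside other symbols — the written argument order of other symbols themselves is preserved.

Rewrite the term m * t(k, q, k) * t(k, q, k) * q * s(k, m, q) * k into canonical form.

Drop duplicates:  drop duplicate t(k, q, k)
Sort arguments:  k * m * q * s(k, m, q) * t(k, q, k)

Answer: k * m * q * s(k, m, q) * t(k, q, k)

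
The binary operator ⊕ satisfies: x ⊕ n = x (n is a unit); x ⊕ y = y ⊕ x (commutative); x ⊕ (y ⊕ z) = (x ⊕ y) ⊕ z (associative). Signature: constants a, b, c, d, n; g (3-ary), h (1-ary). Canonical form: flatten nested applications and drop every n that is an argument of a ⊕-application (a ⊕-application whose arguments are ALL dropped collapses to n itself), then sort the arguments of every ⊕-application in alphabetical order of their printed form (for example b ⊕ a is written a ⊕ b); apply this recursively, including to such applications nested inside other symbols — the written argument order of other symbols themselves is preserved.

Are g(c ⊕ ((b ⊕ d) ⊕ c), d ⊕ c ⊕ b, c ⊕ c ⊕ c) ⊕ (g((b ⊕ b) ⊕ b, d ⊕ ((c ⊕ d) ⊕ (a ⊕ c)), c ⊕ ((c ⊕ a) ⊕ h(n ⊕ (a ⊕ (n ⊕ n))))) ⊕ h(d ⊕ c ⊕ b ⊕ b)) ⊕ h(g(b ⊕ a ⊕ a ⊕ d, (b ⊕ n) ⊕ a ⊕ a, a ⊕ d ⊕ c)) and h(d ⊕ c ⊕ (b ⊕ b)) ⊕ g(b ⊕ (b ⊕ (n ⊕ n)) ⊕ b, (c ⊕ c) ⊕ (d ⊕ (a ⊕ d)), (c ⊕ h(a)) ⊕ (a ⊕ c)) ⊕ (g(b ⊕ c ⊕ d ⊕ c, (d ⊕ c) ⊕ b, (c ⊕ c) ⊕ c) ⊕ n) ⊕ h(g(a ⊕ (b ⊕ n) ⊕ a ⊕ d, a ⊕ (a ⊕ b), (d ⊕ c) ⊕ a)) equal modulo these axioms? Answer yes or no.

Left:  g(c ⊕ ((b ⊕ d) ⊕ c), d ⊕ c ⊕ b, c ⊕ c ⊕ c) ⊕ (g((b ⊕ b) ⊕ b, d ⊕ ((c ⊕ d) ⊕ (a ⊕ c)), c ⊕ ((c ⊕ a) ⊕ h(n ⊕ (a ⊕ (n ⊕ n))))) ⊕ h(d ⊕ c ⊕ b ⊕ b)) ⊕ h(g(b ⊕ a ⊕ a ⊕ d, (b ⊕ n) ⊕ a ⊕ a, a ⊕ d ⊕ c))
  Un-nest:  g(c ⊕ ((b ⊕ d) ⊕ c), d ⊕ c ⊕ b, c ⊕ c ⊕ c) ⊕ g((b ⊕ b) ⊕ b, d ⊕ ((c ⊕ d) ⊕ (a ⊕ c)), c ⊕ ((c ⊕ a) ⊕ h(n ⊕ (a ⊕ (n ⊕ n))))) ⊕ h(d ⊕ c ⊕ b ⊕ b) ⊕ h(g(b ⊕ a ⊕ a ⊕ d, (b ⊕ n) ⊕ a ⊕ a, a ⊕ d ⊕ c))
  Inside:  g(c ⊕ ((b ⊕ d) ⊕ c), d ⊕ c ⊕ b, c ⊕ c ⊕ c)  →  g(b ⊕ c ⊕ c ⊕ d, b ⊕ c ⊕ d, c ⊕ c ⊕ c)
  Inside:  g((b ⊕ b) ⊕ b, d ⊕ ((c ⊕ d) ⊕ (a ⊕ c)), c ⊕ ((c ⊕ a) ⊕ h(n ⊕ (a ⊕ (n ⊕ n)))))  →  g(b ⊕ b ⊕ b, a ⊕ c ⊕ c ⊕ d ⊕ d, a ⊕ c ⊕ c ⊕ h(a))
  Inside:  h(d ⊕ c ⊕ b ⊕ b)  →  h(b ⊕ b ⊕ c ⊕ d)
  Order the arguments:  g(b ⊕ b ⊕ b, a ⊕ c ⊕ c ⊕ d ⊕ d, a ⊕ c ⊕ c ⊕ h(a)) ⊕ g(b ⊕ c ⊕ c ⊕ d, b ⊕ c ⊕ d, c ⊕ c ⊕ c) ⊕ h(b ⊕ b ⊕ c ⊕ d) ⊕ h(g(a ⊕ a ⊕ b ⊕ d, a ⊕ a ⊕ b, a ⊕ c ⊕ d))
Right:  h(d ⊕ c ⊕ (b ⊕ b)) ⊕ g(b ⊕ (b ⊕ (n ⊕ n)) ⊕ b, (c ⊕ c) ⊕ (d ⊕ (a ⊕ d)), (c ⊕ h(a)) ⊕ (a ⊕ c)) ⊕ (g(b ⊕ c ⊕ d ⊕ c, (d ⊕ c) ⊕ b, (c ⊕ c) ⊕ c) ⊕ n) ⊕ h(g(a ⊕ (b ⊕ n) ⊕ a ⊕ d, a ⊕ (a ⊕ b), (d ⊕ c) ⊕ a))
  Flatten:  h(d ⊕ c ⊕ (b ⊕ b)) ⊕ g(b ⊕ (b ⊕ (n ⊕ n)) ⊕ b, (c ⊕ c) ⊕ (d ⊕ (a ⊕ d)), (c ⊕ h(a)) ⊕ (a ⊕ c)) ⊕ g(b ⊕ c ⊕ d ⊕ c, (d ⊕ c) ⊕ b, (c ⊕ c) ⊕ c) ⊕ n ⊕ h(g(a ⊕ (b ⊕ n) ⊕ a ⊕ d, a ⊕ (a ⊕ b), (d ⊕ c) ⊕ a))
  Canonicalize subterm:  h(d ⊕ c ⊕ (b ⊕ b))  →  h(b ⊕ b ⊕ c ⊕ d)
  Canonicalize subterm:  g(b ⊕ (b ⊕ (n ⊕ n)) ⊕ b, (c ⊕ c) ⊕ (d ⊕ (a ⊕ d)), (c ⊕ h(a)) ⊕ (a ⊕ c))  →  g(b ⊕ b ⊕ b, a ⊕ c ⊕ c ⊕ d ⊕ d, a ⊕ c ⊕ c ⊕ h(a))
  Simplify inside:  g(b ⊕ c ⊕ d ⊕ c, (d ⊕ c) ⊕ b, (c ⊕ c) ⊕ c)  →  g(b ⊕ c ⊕ c ⊕ d, b ⊕ c ⊕ d, c ⊕ c ⊕ c)
  Unit:  drop n
  Order the arguments:  g(b ⊕ b ⊕ b, a ⊕ c ⊕ c ⊕ d ⊕ d, a ⊕ c ⊕ c ⊕ h(a)) ⊕ g(b ⊕ c ⊕ c ⊕ d, b ⊕ c ⊕ d, c ⊕ c ⊕ c) ⊕ h(b ⊕ b ⊕ c ⊕ d) ⊕ h(g(a ⊕ a ⊕ b ⊕ d, a ⊕ a ⊕ b, a ⊕ c ⊕ d))

Answer: yes — both canonical forms are g(b ⊕ b ⊕ b, a ⊕ c ⊕ c ⊕ d ⊕ d, a ⊕ c ⊕ c ⊕ h(a)) ⊕ g(b ⊕ c ⊕ c ⊕ d, b ⊕ c ⊕ d, c ⊕ c ⊕ c) ⊕ h(b ⊕ b ⊕ c ⊕ d) ⊕ h(g(a ⊕ a ⊕ b ⊕ d, a ⊕ a ⊕ b, a ⊕ c ⊕ d))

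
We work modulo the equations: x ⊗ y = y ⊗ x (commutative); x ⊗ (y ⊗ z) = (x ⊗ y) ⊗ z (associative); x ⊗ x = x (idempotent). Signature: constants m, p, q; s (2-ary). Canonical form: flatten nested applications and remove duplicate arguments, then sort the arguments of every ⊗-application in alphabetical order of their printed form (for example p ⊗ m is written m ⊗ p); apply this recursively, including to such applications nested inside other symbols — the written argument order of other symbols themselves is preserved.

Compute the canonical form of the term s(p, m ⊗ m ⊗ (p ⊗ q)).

Answer: s(p, m ⊗ p ⊗ q)

Derivation:
Work inside:  m ⊗ m ⊗ (p ⊗ q)
Merge nested applications:  m ⊗ m ⊗ p ⊗ q
Idempotence:  drop duplicate m
Sort arguments:  m ⊗ p ⊗ q
Reassemble:  s(p, m ⊗ p ⊗ q)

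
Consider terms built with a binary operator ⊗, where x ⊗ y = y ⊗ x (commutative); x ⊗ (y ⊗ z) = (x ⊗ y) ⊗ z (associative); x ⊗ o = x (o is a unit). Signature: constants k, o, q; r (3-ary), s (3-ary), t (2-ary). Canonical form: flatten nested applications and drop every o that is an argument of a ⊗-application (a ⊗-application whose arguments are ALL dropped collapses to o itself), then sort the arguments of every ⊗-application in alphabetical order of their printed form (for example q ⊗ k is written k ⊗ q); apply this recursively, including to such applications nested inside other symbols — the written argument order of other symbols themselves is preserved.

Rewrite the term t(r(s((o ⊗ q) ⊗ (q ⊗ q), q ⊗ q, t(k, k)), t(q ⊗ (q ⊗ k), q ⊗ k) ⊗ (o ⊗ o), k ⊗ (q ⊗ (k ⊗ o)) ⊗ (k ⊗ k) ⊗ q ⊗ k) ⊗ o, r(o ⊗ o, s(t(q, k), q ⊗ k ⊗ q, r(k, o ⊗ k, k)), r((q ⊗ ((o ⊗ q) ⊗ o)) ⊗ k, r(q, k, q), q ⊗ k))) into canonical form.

Answer: t(r(s(q ⊗ q ⊗ q, q ⊗ q, t(k, k)), t(k ⊗ q ⊗ q, k ⊗ q), k ⊗ k ⊗ k ⊗ k ⊗ k ⊗ q ⊗ q), r(o, s(t(q, k), k ⊗ q ⊗ q, r(k, k, k)), r(k ⊗ q ⊗ q, r(q, k, q), k ⊗ q)))

Derivation:
Work inside:  r(s((o ⊗ q) ⊗ (q ⊗ q), q ⊗ q, t(k, k)), t(q ⊗ (q ⊗ k), q ⊗ k) ⊗ (o ⊗ o), k ⊗ (q ⊗ (k ⊗ o)) ⊗ (k ⊗ k) ⊗ q ⊗ k) ⊗ o
Canonicalize subterm:  r(s((o ⊗ q) ⊗ (q ⊗ q), q ⊗ q, t(k, k)), t(q ⊗ (q ⊗ k), q ⊗ k) ⊗ (o ⊗ o), k ⊗ (q ⊗ (k ⊗ o)) ⊗ (k ⊗ k) ⊗ q ⊗ k)  →  r(s(q ⊗ q ⊗ q, q ⊗ q, t(k, k)), t(k ⊗ q ⊗ q, k ⊗ q), k ⊗ k ⊗ k ⊗ k ⊗ k ⊗ q ⊗ q)
Unit:  drop o
Order the arguments:  r(s(q ⊗ q ⊗ q, q ⊗ q, t(k, k)), t(k ⊗ q ⊗ q, k ⊗ q), k ⊗ k ⊗ k ⊗ k ⊗ k ⊗ q ⊗ q)
Reassemble:  t(r(s(q ⊗ q ⊗ q, q ⊗ q, t(k, k)), t(k ⊗ q ⊗ q, k ⊗ q), k ⊗ k ⊗ k ⊗ k ⊗ k ⊗ q ⊗ q), r(o, s(t(q, k), k ⊗ q ⊗ q, r(k, k, k)), r(k ⊗ q ⊗ q, r(q, k, q), k ⊗ q)))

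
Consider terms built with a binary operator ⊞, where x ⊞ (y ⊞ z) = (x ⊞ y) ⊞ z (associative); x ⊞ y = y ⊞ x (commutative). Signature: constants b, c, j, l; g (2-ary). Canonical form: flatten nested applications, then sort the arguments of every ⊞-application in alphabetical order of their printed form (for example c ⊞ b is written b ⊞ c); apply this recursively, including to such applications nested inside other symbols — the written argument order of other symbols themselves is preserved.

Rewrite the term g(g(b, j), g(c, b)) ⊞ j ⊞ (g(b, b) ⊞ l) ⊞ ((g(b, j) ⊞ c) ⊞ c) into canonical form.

Answer: c ⊞ c ⊞ g(b, b) ⊞ g(b, j) ⊞ g(g(b, j), g(c, b)) ⊞ j ⊞ l

Derivation:
Flatten:  g(g(b, j), g(c, b)) ⊞ j ⊞ g(b, b) ⊞ l ⊞ g(b, j) ⊞ c ⊞ c
Sort:  c ⊞ c ⊞ g(b, b) ⊞ g(b, j) ⊞ g(g(b, j), g(c, b)) ⊞ j ⊞ l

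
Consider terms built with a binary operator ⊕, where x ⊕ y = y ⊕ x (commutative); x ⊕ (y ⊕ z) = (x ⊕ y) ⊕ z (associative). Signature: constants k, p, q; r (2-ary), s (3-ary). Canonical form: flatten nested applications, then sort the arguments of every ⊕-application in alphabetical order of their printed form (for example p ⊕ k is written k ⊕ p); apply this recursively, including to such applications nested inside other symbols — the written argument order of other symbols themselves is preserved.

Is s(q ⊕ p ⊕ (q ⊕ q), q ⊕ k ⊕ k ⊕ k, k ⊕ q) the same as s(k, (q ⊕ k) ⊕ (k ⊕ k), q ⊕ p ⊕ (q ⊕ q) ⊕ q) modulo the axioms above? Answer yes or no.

Left:  s(q ⊕ p ⊕ (q ⊕ q), q ⊕ k ⊕ k ⊕ k, k ⊕ q)
  Descend into:  q ⊕ p ⊕ (q ⊕ q)
  Un-nest:  q ⊕ p ⊕ q ⊕ q
  Order the arguments:  p ⊕ q ⊕ q ⊕ q
  Rebuild:  s(p ⊕ q ⊕ q ⊕ q, k ⊕ k ⊕ k ⊕ q, k ⊕ q)
Right:  s(k, (q ⊕ k) ⊕ (k ⊕ k), q ⊕ p ⊕ (q ⊕ q) ⊕ q)
  Work inside:  q ⊕ p ⊕ (q ⊕ q) ⊕ q
  Flatten:  q ⊕ p ⊕ q ⊕ q ⊕ q
  Sort arguments:  p ⊕ q ⊕ q ⊕ q ⊕ q
  Reassemble:  s(k, k ⊕ k ⊕ k ⊕ q, p ⊕ q ⊕ q ⊕ q ⊕ q)

Answer: no — s(p ⊕ q ⊕ q ⊕ q, k ⊕ k ⊕ k ⊕ q, k ⊕ q) vs s(k, k ⊕ k ⊕ k ⊕ q, p ⊕ q ⊕ q ⊕ q ⊕ q)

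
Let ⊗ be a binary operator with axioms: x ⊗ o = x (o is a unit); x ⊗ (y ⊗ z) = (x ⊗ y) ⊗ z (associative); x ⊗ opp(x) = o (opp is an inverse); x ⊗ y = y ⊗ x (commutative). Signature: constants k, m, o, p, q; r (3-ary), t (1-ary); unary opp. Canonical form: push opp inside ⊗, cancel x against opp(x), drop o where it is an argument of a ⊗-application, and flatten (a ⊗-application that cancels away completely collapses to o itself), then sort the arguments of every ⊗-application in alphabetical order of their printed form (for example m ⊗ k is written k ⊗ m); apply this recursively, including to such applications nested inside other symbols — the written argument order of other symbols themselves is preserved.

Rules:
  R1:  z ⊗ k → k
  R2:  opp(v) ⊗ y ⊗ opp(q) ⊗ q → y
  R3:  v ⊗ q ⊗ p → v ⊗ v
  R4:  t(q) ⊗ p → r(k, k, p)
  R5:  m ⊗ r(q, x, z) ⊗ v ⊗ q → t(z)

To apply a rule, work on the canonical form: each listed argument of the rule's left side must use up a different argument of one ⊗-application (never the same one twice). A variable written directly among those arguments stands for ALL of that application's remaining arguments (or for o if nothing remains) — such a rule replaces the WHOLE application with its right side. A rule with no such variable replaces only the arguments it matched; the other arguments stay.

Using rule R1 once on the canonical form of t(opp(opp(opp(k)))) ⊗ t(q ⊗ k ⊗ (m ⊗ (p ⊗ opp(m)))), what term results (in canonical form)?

Canonical form:  t(k ⊗ p ⊗ q) ⊗ t(opp(k))
R1 matches:  uses k;  z := p ⊗ q
Every leftover argument binds to the variable; the entire application is replaced.
New term:  t(k) ⊗ t(opp(k))

Answer: t(k) ⊗ t(opp(k))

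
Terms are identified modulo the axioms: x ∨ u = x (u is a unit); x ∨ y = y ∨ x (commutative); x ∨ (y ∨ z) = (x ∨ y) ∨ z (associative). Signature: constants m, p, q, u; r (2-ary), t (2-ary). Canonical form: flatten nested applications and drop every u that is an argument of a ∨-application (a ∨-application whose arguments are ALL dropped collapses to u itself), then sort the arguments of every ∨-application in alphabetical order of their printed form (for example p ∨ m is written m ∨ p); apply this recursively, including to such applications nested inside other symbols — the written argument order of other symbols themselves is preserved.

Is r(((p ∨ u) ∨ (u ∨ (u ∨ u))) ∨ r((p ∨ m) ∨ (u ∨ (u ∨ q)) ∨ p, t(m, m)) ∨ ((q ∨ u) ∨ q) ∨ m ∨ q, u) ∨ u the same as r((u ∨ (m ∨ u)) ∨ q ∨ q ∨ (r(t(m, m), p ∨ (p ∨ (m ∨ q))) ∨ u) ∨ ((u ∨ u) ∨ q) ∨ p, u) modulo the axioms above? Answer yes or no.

Left:  r(((p ∨ u) ∨ (u ∨ (u ∨ u))) ∨ r((p ∨ m) ∨ (u ∨ (u ∨ q)) ∨ p, t(m, m)) ∨ ((q ∨ u) ∨ q) ∨ m ∨ q, u) ∨ u
  Inside:  r(((p ∨ u) ∨ (u ∨ (u ∨ u))) ∨ r((p ∨ m) ∨ (u ∨ (u ∨ q)) ∨ p, t(m, m)) ∨ ((q ∨ u) ∨ q) ∨ m ∨ q, u)  →  r(m ∨ p ∨ q ∨ q ∨ q ∨ r(m ∨ p ∨ p ∨ q, t(m, m)), u)
  Unit:  drop u
  Sort arguments:  r(m ∨ p ∨ q ∨ q ∨ q ∨ r(m ∨ p ∨ p ∨ q, t(m, m)), u)
Right:  r((u ∨ (m ∨ u)) ∨ q ∨ q ∨ (r(t(m, m), p ∨ (p ∨ (m ∨ q))) ∨ u) ∨ ((u ∨ u) ∨ q) ∨ p, u)
  Descend into:  (u ∨ (m ∨ u)) ∨ q ∨ q ∨ (r(t(m, m), p ∨ (p ∨ (m ∨ q))) ∨ u) ∨ ((u ∨ u) ∨ q) ∨ p
  Flatten:  u ∨ m ∨ u ∨ q ∨ q ∨ r(t(m, m), p ∨ (p ∨ (m ∨ q))) ∨ u ∨ u ∨ u ∨ q ∨ p
  Simplify inside:  r(t(m, m), p ∨ (p ∨ (m ∨ q)))  →  r(t(m, m), m ∨ p ∨ p ∨ q)
  Units out:  drop u (×5)
  Sort:  m ∨ p ∨ q ∨ q ∨ q ∨ r(t(m, m), m ∨ p ∨ p ∨ q)
  Reassemble:  r(m ∨ p ∨ q ∨ q ∨ q ∨ r(t(m, m), m ∨ p ∨ p ∨ q), u)

Answer: no — r(m ∨ p ∨ q ∨ q ∨ q ∨ r(m ∨ p ∨ p ∨ q, t(m, m)), u) vs r(m ∨ p ∨ q ∨ q ∨ q ∨ r(t(m, m), m ∨ p ∨ p ∨ q), u)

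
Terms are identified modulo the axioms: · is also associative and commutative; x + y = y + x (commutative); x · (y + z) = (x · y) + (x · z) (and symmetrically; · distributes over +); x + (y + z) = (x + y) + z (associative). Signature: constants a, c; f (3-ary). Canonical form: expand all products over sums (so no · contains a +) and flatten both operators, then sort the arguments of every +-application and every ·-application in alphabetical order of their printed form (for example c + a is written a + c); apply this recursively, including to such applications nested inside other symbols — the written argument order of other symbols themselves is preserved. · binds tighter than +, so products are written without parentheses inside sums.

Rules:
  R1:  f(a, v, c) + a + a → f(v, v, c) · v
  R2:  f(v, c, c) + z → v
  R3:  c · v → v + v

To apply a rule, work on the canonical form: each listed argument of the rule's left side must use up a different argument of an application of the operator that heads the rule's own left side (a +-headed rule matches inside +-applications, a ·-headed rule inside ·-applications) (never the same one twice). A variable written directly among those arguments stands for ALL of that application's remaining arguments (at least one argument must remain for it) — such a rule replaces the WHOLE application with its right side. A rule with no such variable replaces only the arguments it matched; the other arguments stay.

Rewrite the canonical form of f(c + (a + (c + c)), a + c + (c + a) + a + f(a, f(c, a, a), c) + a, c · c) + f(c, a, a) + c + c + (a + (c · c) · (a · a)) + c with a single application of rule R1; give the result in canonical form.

Canonical form:  a + a · a · c · c + c + c + c + f(a + c + c + c, a + a + a + a + c + c + f(a, f(c, a, a), c), c · c) + f(c, a, a)
Match R1:  consume a, a, f(a, f(c, a, a), c);  v := f(c, a, a)
Giving:  a + a · a · c · c + c + c + c + f(a + c + c + c, a + a + c + c + f(c, a, a) · f(f(c, a, a), f(c, a, a), c), c · c) + f(c, a, a)

Answer: a + a · a · c · c + c + c + c + f(a + c + c + c, a + a + c + c + f(c, a, a) · f(f(c, a, a), f(c, a, a), c), c · c) + f(c, a, a)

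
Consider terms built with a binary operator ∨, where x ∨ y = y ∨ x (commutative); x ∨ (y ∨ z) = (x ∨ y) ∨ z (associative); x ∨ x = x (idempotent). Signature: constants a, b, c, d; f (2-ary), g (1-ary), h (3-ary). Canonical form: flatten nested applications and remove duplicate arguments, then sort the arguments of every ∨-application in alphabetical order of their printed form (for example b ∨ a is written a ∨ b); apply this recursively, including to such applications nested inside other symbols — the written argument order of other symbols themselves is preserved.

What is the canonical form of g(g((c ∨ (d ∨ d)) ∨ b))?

Answer: g(g(b ∨ c ∨ d))

Derivation:
Descend into:  (c ∨ (d ∨ d)) ∨ b
Un-nest:  c ∨ d ∨ d ∨ b
Drop duplicates:  drop duplicate d
Sort:  b ∨ c ∨ d
Rebuild:  g(g(b ∨ c ∨ d))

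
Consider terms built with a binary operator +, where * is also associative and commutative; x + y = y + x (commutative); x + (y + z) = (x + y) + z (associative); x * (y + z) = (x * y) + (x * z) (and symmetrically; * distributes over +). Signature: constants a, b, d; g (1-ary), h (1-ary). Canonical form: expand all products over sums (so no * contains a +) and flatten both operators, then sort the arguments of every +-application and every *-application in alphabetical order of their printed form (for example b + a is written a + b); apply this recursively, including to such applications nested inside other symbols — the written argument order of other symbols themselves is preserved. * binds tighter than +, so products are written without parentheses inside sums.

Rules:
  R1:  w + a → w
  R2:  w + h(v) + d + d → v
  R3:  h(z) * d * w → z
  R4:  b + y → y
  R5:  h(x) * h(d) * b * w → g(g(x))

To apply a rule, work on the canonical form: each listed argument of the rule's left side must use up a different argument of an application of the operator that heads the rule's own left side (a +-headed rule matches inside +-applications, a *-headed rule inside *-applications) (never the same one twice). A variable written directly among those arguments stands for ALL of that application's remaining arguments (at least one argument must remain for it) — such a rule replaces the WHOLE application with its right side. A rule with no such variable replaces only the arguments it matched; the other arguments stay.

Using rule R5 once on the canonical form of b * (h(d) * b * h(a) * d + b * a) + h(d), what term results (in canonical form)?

Canonical form:  a * b * b + b * b * d * h(a) * h(d) + h(d)
Match R5:  consume b, h(a), h(d);  w := b * d, x := a
Every leftover argument binds to the variable; the entire application is replaced.
Giving:  a * b * b + g(g(a)) + h(d)

Answer: a * b * b + g(g(a)) + h(d)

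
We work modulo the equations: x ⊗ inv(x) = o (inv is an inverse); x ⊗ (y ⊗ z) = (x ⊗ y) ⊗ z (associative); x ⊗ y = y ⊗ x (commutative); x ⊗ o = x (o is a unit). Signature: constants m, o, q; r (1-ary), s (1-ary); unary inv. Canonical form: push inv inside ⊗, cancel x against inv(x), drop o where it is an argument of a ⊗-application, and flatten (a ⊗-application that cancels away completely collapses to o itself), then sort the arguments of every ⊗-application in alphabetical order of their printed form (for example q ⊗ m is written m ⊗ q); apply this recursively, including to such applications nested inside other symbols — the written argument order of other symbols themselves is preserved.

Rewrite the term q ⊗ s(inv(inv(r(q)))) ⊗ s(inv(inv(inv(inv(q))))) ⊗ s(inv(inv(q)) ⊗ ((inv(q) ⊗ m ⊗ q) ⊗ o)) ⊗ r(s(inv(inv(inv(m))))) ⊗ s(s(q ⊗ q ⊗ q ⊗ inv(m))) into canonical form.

Push inv inside:  distribute inv over ⊗ and collapse double inv
Collect terms:  q ⊗ s(r(q)) ⊗ s(q) ⊗ s(m ⊗ q) ⊗ r(s(inv(m))) ⊗ s(s(inv(m) ⊗ q ⊗ q ⊗ q))
Sort arguments:  q ⊗ r(s(inv(m))) ⊗ s(m ⊗ q) ⊗ s(q) ⊗ s(r(q)) ⊗ s(s(inv(m) ⊗ q ⊗ q ⊗ q))

Answer: q ⊗ r(s(inv(m))) ⊗ s(m ⊗ q) ⊗ s(q) ⊗ s(r(q)) ⊗ s(s(inv(m) ⊗ q ⊗ q ⊗ q))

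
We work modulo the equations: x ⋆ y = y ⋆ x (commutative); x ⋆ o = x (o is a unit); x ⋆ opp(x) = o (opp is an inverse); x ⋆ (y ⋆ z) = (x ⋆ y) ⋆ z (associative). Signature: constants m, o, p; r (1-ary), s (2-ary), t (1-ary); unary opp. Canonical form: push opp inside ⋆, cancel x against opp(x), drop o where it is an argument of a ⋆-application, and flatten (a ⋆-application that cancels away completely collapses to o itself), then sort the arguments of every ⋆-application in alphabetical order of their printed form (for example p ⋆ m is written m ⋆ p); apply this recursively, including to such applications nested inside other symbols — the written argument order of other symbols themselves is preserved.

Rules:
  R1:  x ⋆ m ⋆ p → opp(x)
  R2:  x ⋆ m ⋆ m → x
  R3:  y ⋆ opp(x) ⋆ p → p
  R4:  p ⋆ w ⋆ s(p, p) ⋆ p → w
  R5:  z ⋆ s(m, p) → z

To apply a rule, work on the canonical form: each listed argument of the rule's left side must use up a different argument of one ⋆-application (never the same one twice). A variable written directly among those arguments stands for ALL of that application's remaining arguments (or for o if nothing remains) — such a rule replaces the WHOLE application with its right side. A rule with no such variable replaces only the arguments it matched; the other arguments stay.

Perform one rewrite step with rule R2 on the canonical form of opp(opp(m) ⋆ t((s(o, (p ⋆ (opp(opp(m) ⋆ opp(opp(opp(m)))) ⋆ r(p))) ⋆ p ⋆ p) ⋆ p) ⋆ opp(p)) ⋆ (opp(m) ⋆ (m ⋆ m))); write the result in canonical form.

Canonical form:  opp(t(s(o, m ⋆ m ⋆ p ⋆ p ⋆ p ⋆ r(p))))
R2 matches:  uses m, m;  x := p ⋆ p ⋆ p ⋆ r(p)
Every leftover argument binds to the variable; the entire application is replaced.
Result:  opp(t(s(o, p ⋆ p ⋆ p ⋆ r(p))))

Answer: opp(t(s(o, p ⋆ p ⋆ p ⋆ r(p))))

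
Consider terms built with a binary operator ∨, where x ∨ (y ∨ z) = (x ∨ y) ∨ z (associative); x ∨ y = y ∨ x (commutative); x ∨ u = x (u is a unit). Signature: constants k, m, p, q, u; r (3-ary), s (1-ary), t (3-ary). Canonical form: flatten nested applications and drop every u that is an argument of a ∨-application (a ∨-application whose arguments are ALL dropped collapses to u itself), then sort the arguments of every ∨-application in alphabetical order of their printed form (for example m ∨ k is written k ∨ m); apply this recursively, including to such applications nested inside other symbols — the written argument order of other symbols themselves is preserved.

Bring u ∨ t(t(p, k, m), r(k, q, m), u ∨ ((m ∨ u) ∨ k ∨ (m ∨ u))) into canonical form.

Answer: t(t(p, k, m), r(k, q, m), k ∨ m ∨ m)

Derivation:
Inside:  t(t(p, k, m), r(k, q, m), u ∨ ((m ∨ u) ∨ k ∨ (m ∨ u)))  →  t(t(p, k, m), r(k, q, m), k ∨ m ∨ m)
Units out:  drop u
Order the arguments:  t(t(p, k, m), r(k, q, m), k ∨ m ∨ m)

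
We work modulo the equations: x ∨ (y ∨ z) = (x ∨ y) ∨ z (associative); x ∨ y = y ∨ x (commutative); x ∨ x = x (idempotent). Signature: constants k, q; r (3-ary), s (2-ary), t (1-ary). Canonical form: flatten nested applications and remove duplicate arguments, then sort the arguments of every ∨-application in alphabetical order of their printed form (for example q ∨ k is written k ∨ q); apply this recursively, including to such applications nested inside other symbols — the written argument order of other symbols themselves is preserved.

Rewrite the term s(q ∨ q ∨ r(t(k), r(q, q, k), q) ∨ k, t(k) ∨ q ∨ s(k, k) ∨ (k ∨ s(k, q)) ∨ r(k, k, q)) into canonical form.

Answer: s(k ∨ q ∨ r(t(k), r(q, q, k), q), k ∨ q ∨ r(k, k, q) ∨ s(k, k) ∨ s(k, q) ∨ t(k))

Derivation:
Work inside:  t(k) ∨ q ∨ s(k, k) ∨ (k ∨ s(k, q)) ∨ r(k, k, q)
Un-nest:  t(k) ∨ q ∨ s(k, k) ∨ k ∨ s(k, q) ∨ r(k, k, q)
Sort:  k ∨ q ∨ r(k, k, q) ∨ s(k, k) ∨ s(k, q) ∨ t(k)
Reassemble:  s(k ∨ q ∨ r(t(k), r(q, q, k), q), k ∨ q ∨ r(k, k, q) ∨ s(k, k) ∨ s(k, q) ∨ t(k))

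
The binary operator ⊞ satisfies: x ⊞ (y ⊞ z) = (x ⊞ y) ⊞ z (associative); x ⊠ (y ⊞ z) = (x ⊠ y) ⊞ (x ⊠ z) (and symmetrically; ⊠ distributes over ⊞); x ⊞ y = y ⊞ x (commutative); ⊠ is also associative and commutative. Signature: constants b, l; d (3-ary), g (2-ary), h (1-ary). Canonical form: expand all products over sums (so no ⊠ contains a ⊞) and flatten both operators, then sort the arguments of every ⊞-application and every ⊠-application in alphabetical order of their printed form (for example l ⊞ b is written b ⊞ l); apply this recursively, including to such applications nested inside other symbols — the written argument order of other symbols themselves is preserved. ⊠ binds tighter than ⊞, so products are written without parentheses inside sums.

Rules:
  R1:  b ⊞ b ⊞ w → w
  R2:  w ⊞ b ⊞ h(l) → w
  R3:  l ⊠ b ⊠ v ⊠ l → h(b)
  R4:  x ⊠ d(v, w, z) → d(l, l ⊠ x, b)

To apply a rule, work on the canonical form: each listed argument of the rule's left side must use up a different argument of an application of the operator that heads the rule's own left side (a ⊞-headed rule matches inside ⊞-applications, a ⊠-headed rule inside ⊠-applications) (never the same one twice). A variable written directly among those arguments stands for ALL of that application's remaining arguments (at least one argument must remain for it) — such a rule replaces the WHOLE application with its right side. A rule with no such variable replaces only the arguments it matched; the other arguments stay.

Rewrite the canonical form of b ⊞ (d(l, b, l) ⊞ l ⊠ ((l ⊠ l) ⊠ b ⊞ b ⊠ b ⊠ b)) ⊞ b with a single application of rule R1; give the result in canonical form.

Canonical form:  b ⊞ b ⊞ b ⊠ b ⊠ b ⊠ l ⊞ b ⊠ l ⊠ l ⊠ l ⊞ d(l, b, l)
Match R1:  consume b, b;  w := b ⊠ b ⊠ b ⊠ l ⊞ b ⊠ l ⊠ l ⊠ l ⊞ d(l, b, l)
Every leftover argument binds to the variable; the entire application is replaced.
Giving:  b ⊠ b ⊠ b ⊠ l ⊞ b ⊠ l ⊠ l ⊠ l ⊞ d(l, b, l)

Answer: b ⊠ b ⊠ b ⊠ l ⊞ b ⊠ l ⊠ l ⊠ l ⊞ d(l, b, l)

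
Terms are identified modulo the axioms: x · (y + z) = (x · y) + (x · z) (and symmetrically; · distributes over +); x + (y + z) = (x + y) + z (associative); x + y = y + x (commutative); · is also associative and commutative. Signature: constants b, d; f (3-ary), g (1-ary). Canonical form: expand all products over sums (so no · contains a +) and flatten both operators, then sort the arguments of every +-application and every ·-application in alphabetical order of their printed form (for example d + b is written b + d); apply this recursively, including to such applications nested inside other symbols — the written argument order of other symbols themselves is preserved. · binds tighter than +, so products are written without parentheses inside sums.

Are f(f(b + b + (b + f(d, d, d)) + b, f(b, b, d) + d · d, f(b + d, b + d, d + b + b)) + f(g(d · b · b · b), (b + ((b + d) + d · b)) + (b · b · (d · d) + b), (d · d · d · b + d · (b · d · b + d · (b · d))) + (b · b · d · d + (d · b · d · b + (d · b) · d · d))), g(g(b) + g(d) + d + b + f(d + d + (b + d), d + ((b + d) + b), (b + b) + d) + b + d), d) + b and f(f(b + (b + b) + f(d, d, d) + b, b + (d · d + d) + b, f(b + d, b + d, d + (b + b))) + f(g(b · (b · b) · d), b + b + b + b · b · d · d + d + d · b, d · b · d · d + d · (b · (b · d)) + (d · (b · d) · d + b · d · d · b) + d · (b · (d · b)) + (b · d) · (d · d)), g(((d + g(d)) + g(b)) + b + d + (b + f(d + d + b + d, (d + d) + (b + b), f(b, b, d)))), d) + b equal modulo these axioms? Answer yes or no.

Left:  f(f(b + b + (b + f(d, d, d)) + b, f(b, b, d) + d · d, f(b + d, b + d, d + b + b)) + f(g(d · b · b · b), (b + ((b + d) + d · b)) + (b · b · (d · d) + b), (d · d · d · b + d · (b · d · b + d · (b · d))) + (b · b · d · d + (d · b · d · b + (d · b) · d · d))), g(g(b) + g(d) + d + b + f(d + d + (b + d), d + ((b + d) + b), (b + b) + d) + b + d), d) + b
  Expand products over sums:  f(f(b + b + b + b + f(d, d, d), d · d + f(b, b, d), f(b + d, b + d, b + b + d)) + f(g(b · b · b · d), b + b + b + b · b · d · d + b · d + d, b · b · d · d + b · b · d · d + b · b · d · d + b · d · d · d + b · d · d · d + b · d · d · d), g(b + b + d + d + f(b + d + d + d, b + b + d + d, b + b + d) + g(b) + g(d)), d) + b
  Sort:  b + f(f(b + b + b + b + f(d, d, d), d · d + f(b, b, d), f(b + d, b + d, b + b + d)) + f(g(b · b · b · d), b + b + b + b · b · d · d + b · d + d, b · b · d · d + b · b · d · d + b · b · d · d + b · d · d · d + b · d · d · d + b · d · d · d), g(b + b + d + d + f(b + d + d + d, b + b + d + d, b + b + d) + g(b) + g(d)), d)
Right:  f(f(b + (b + b) + f(d, d, d) + b, b + (d · d + d) + b, f(b + d, b + d, d + (b + b))) + f(g(b · (b · b) · d), b + b + b + b · b · d · d + d + d · b, d · b · d · d + d · (b · (b · d)) + (d · (b · d) · d + b · d · d · b) + d · (b · (d · b)) + (b · d) · (d · d)), g(((d + g(d)) + g(b)) + b + d + (b + f(d + d + b + d, (d + d) + (b + b), f(b, b, d)))), d) + b
  Flatten:  f(f(b + b + b + b + f(d, d, d), b + b + d + d · d, f(b + d, b + d, b + b + d)) + f(g(b · b · b · d), b + b + b + b · b · d · d + b · d + d, b · b · d · d + b · b · d · d + b · b · d · d + b · d · d · d + b · d · d · d + b · d · d · d), g(b + b + d + d + f(b + d + d + d, b + b + d + d, f(b, b, d)) + g(b) + g(d)), d) + b
  Order the arguments:  b + f(f(b + b + b + b + f(d, d, d), b + b + d + d · d, f(b + d, b + d, b + b + d)) + f(g(b · b · b · d), b + b + b + b · b · d · d + b · d + d, b · b · d · d + b · b · d · d + b · b · d · d + b · d · d · d + b · d · d · d + b · d · d · d), g(b + b + d + d + f(b + d + d + d, b + b + d + d, f(b, b, d)) + g(b) + g(d)), d)

Answer: no — b + f(f(b + b + b + b + f(d, d, d), d · d + f(b, b, d), f(b + d, b + d, b + b + d)) + f(g(b · b · b · d), b + b + b + b · b · d · d + b · d + d, b · b · d · d + b · b · d · d + b · b · d · d + b · d · d · d + b · d · d · d + b · d · d · d), g(b + b + d + d + f(b + d + d + d, b + b + d + d, b + b + d) + g(b) + g(d)), d) vs b + f(f(b + b + b + b + f(d, d, d), b + b + d + d · d, f(b + d, b + d, b + b + d)) + f(g(b · b · b · d), b + b + b + b · b · d · d + b · d + d, b · b · d · d + b · b · d · d + b · b · d · d + b · d · d · d + b · d · d · d + b · d · d · d), g(b + b + d + d + f(b + d + d + d, b + b + d + d, f(b, b, d)) + g(b) + g(d)), d)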